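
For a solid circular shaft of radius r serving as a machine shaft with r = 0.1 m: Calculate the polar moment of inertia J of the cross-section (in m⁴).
Model: a solid circular shaft of radius r, so J = (π·r^4) / 2.
Substitute:
  J = (π × 0.1^4) / 2
  J = 0.0001571 m⁴
Final answer: J = 0.0001571 m⁴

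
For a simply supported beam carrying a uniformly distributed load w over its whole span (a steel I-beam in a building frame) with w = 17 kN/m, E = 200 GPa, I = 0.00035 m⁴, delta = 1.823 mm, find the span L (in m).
Model: a simply supported beam carrying a uniformly distributed load w over its whole span, so delta = (5·w·L^4) / (384·E·I).
Solve for L: L = ((384·delta·E·I) / (5·w))^(1/4).
Convert to SI units:
  w = 17 kN/m = 17000 N/m
  E = 200 GPa = 2 × 10¹¹ Pa
  delta = 1.823 mm = 0.001823 m
Substitute:
  L = ((384 × 0.001823 × (2 × 10¹¹) × 0.00035) / (5 × 17000))^(1/4)
  L = 4.9 m
Final answer: L = 4.9 m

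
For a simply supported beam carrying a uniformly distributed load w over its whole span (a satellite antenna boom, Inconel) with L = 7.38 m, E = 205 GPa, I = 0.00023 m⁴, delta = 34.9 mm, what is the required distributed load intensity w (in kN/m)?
Model: a simply supported beam carrying a uniformly distributed load w over its whole span, so delta = (5·w·L^4) / (384·E·I).
Solve for w: w = (384·delta·E·I) / (5·L^4).
Convert to SI units:
  E = 205 GPa = 2.05 × 10¹¹ Pa
  delta = 34.9 mm = 0.0349 m
Substitute:
  w = (384 × 0.0349 × (2.05 × 10¹¹) × 0.00023) / (5 × 7.38^4)
  w = 42600 N/m
Convert: w = 42600 N/m = 42.6 kN/m
Final answer: w = 42.6 kN/m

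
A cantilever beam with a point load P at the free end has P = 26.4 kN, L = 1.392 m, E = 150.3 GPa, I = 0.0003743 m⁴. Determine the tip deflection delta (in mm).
Model: a cantilever beam with a point load P at the free end, so delta = (P·L^3) / (3·E·I).
Convert to SI units:
  P = 26.4 kN = 26400 N
  E = 150.3 GPa = 1.503 × 10¹¹ Pa
Substitute:
  delta = (26400 × 1.392^3) / (3 × (1.503 × 10¹¹) × 0.0003743)
  delta = 0.0004219 m
Convert: delta = 0.0004219 m = 0.4219 mm
Final answer: delta = 0.4219 mm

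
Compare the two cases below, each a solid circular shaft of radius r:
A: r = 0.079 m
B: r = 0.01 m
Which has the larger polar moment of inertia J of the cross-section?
Model: a solid circular shaft of radius r, so J = (π·r^4) / 2 (SI units).
  A: J = (π × 0.079^4) / 2 = 6.118 × 10⁻⁵ m⁴
  B: J = (π × 0.01^4) / 2 = 1.571 × 10⁻⁸ m⁴
6.118 × 10⁻⁵ m⁴ > 1.571 × 10⁻⁸ m⁴, so A is larger.
Final answer: A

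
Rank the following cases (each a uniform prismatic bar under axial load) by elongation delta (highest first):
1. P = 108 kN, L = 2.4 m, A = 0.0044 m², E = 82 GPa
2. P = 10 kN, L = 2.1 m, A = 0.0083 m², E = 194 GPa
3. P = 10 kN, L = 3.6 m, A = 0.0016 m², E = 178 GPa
Model: a uniform prismatic bar under axial load, so delta = (P·L) / (A·E) (SI units).
  Case 1: delta = (108000 × 2.4) / (0.0044 × (8.2 × 10¹⁰)) = 0.0007184 m = 0.7184 mm
  Case 2: delta = (10000 × 2.1) / (0.0083 × (1.94 × 10¹¹)) = 1.304 × 10⁻⁵ m = 0.01304 mm
  Case 3: delta = (10000 × 3.6) / (0.0016 × (1.78 × 10¹¹)) = 0.0001264 m = 0.1264 mm
Ordering: 0.7184 mm (case 1) > 0.1264 mm (case 3) > 0.01304 mm (case 2)
Final answer: 1, 3, 2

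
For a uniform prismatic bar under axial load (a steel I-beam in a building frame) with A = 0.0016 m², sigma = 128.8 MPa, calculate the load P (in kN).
Model: a uniform prismatic bar under axial load, so sigma = P / A.
Solve for P: P = sigma·A.
Convert to SI units:
  sigma = 128.8 MPa = 1.288 × 10⁸ Pa
Substitute:
  P = (1.288 × 10⁸) × 0.0016
  P = 206100 N
Convert: P = 206100 N = 206.1 kN
Final answer: P = 206.1 kN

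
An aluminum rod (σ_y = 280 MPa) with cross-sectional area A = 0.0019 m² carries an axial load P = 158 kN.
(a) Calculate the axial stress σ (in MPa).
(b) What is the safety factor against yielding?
(a) Axial stress σ = P/A. Convert P = 158 kN = 158000 N.
  σ = 158000 / 0.0019 = 8.316 × 10⁷ Pa = 83.16 MPa
(b) Safety factor SF = σ_y/σ = 280 / 83.16 = 3.367
Final answer: (a) σ = 83.16 MPa, (b) SF = 3.367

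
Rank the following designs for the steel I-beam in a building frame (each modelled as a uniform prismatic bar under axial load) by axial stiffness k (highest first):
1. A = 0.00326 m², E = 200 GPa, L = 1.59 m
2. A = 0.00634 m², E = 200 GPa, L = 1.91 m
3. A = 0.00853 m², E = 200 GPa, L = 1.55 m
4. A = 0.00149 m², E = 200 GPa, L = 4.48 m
Model: a uniform prismatic bar under axial load, so k = (A·E) / L (SI units).
  Case 1: k = (0.00326 × (2 × 10¹¹)) / 1.59 = 4.101 × 10⁸ N/m = 410.1 MN/m
  Case 2: k = (0.00634 × (2 × 10¹¹)) / 1.91 = 6.639 × 10⁸ N/m = 663.9 MN/m
  Case 3: k = (0.00853 × (2 × 10¹¹)) / 1.55 = 1.101 × 10⁹ N/m = 1101 MN/m
  Case 4: k = (0.00149 × (2 × 10¹¹)) / 4.48 = 6.652 × 10⁷ N/m = 66.52 MN/m
Ordering: 1101 MN/m (case 3) > 663.9 MN/m (case 2) > 410.1 MN/m (case 1) > 66.52 MN/m (case 4)
Final answer: 3, 2, 1, 4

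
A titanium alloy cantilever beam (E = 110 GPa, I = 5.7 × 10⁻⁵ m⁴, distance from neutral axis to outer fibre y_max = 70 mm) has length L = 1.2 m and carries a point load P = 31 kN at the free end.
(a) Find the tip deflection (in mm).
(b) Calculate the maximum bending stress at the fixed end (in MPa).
(a) Tip deflection of a cantilever with an end point load: δ = P·L^3 / (3·E·I). Convert P = 31 kN = 31000 N, E = 110 GPa = 1.1 × 10¹¹ Pa.
  δ = (31000 × 1.2^3) / (3 × (1.1 × 10¹¹) × (5.7 × 10⁻⁵)) = 0.002848 m = 2.848 mm
(b) Maximum bending moment at the fixed end: M = P·L = 31000 × 1.2 = 37200 N·m. Convert y_max = 70 mm = 0.07 m.
  σ = M·y_max / I = (37200 × 0.07) / (5.7 × 10⁻⁵) = 4.568 × 10⁷ Pa = 45.68 MPa
Final answer: (a) δ = 2.848 mm, (b) σ = 45.68 MPa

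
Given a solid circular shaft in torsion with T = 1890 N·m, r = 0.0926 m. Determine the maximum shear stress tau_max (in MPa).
Model: a solid circular shaft in torsion, so tau_max = (2·T) / (π·r^3).
Substitute:
  tau_max = (2 × 1890) / (π × 0.0926^3)
  tau_max = 1.515 × 10⁶ Pa
Convert: tau_max = 1.515 × 10⁶ Pa = 1.515 MPa
Final answer: tau_max = 1.515 MPa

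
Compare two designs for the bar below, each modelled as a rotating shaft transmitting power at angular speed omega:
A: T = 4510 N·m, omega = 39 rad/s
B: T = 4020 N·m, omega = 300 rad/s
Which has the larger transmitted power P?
Model: a rotating shaft transmitting power at angular speed omega, so P = T·omega (SI units).
  A: P = 4510 × 39 = 175900 W = 175.9 kW
  B: P = 4020 × 300 = 1.206 × 10⁶ W = 1206 kW
1206 kW > 175.9 kW, so B is larger.
Final answer: B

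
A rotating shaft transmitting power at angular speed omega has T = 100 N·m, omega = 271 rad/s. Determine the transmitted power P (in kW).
Model: a rotating shaft transmitting power at angular speed omega, so P = T·omega.
Substitute:
  P = 100 × 271
  P = 27100 W
Convert: P = 27100 W = 27.1 kW
Final answer: P = 27.1 kW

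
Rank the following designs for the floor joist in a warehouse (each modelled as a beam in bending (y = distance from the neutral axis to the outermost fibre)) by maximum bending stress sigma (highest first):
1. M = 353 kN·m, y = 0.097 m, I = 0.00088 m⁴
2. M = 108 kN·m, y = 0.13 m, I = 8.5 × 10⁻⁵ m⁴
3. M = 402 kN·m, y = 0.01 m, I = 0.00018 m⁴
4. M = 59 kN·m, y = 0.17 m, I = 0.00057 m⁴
Model: a beam in bending (y = distance from the neutral axis to the outermost fibre), so sigma = (M·y) / I (SI units).
  Case 1: sigma = (353000 × 0.097) / 0.00088 = 3.891 × 10⁷ Pa = 38.91 MPa
  Case 2: sigma = (108000 × 0.13) / (8.5 × 10⁻⁵) = 1.652 × 10⁸ Pa = 165.2 MPa
  Case 3: sigma = (402000 × 0.01) / 0.00018 = 2.233 × 10⁷ Pa = 22.33 MPa
  Case 4: sigma = (59000 × 0.17) / 0.00057 = 1.76 × 10⁷ Pa = 17.6 MPa
Ordering: 165.2 MPa (case 2) > 38.91 MPa (case 1) > 22.33 MPa (case 3) > 17.6 MPa (case 4)
Final answer: 2, 1, 3, 4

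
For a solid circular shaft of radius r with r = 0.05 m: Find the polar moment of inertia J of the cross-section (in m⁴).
Model: a solid circular shaft of radius r, so J = (π·r^4) / 2.
Substitute:
  J = (π × 0.05^4) / 2
  J = 9.817 × 10⁻⁶ m⁴
Final answer: J = 9.817 × 10⁻⁶ m⁴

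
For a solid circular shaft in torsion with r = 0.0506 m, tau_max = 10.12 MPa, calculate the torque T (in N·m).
Model: a solid circular shaft in torsion, so tau_max = (2·T) / (π·r^3).
Solve for T: T = (π·tau_max·r^3) / 2.
Convert to SI units:
  tau_max = 10.12 MPa = 1.012 × 10⁷ Pa
Substitute:
  T = (π × (1.012 × 10⁷) × 0.0506^3) / 2
  T = 2059 N·m
Final answer: T = 2059 N·m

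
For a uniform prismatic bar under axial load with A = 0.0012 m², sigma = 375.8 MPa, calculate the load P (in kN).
Model: a uniform prismatic bar under axial load, so sigma = P / A.
Solve for P: P = sigma·A.
Convert to SI units:
  sigma = 375.8 MPa = 3.758 × 10⁸ Pa
Substitute:
  P = (3.758 × 10⁸) × 0.0012
  P = 451000 N
Convert: P = 451000 N = 451 kN
Final answer: P = 451 kN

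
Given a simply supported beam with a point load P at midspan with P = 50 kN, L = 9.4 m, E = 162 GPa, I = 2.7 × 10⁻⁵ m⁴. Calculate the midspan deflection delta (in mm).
Model: a simply supported beam with a point load P at midspan, so delta = (P·L^3) / (48·E·I).
Convert to SI units:
  P = 50 kN = 50000 N
  E = 162 GPa = 1.62 × 10¹¹ Pa
Substitute:
  delta = (50000 × 9.4^3) / (48 × (1.62 × 10¹¹) × (2.7 × 10⁻⁵))
  delta = 0.1978 m
Convert: delta = 0.1978 m = 197.8 mm
Final answer: delta = 197.8 mm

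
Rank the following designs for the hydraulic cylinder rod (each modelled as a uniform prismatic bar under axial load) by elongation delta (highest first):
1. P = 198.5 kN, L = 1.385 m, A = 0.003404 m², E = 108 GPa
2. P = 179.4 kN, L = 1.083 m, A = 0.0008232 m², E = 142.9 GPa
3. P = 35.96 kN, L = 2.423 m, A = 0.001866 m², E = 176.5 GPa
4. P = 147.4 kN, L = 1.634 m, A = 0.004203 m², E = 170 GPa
Model: a uniform prismatic bar under axial load, so delta = (P·L) / (A·E) (SI units).
  Case 1: delta = (198500 × 1.385) / (0.003404 × (1.08 × 10¹¹)) = 0.0007478 m = 0.7478 mm
  Case 2: delta = (179400 × 1.083) / (0.0008232 × (1.429 × 10¹¹)) = 0.001652 m = 1.652 mm
  Case 3: delta = (35960 × 2.423) / (0.001866 × (1.765 × 10¹¹)) = 0.0002646 m = 0.2646 mm
  Case 4: delta = (147400 × 1.634) / (0.004203 × (1.7 × 10¹¹)) = 0.0003371 m = 0.3371 mm
Ordering: 1.652 mm (case 2) > 0.7478 mm (case 1) > 0.3371 mm (case 4) > 0.2646 mm (case 3)
Final answer: 2, 1, 4, 3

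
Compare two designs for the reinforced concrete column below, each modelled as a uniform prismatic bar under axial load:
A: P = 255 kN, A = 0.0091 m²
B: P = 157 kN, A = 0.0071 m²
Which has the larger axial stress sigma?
Model: a uniform prismatic bar under axial load, so sigma = P / A (SI units).
  A: sigma = 255000 / 0.0091 = 2.802 × 10⁷ Pa = 28.02 MPa
  B: sigma = 157000 / 0.0071 = 2.211 × 10⁷ Pa = 22.11 MPa
28.02 MPa > 22.11 MPa, so A is larger.
Final answer: A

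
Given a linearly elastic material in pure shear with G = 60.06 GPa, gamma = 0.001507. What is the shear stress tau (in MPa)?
Model: a linearly elastic material in pure shear, so tau = G·gamma.
Convert to SI units:
  G = 60.06 GPa = 6.006 × 10¹⁰ Pa
Substitute:
  tau = (6.006 × 10¹⁰) × 0.001507
  tau = 9.051 × 10⁷ Pa
Convert: tau = 9.051 × 10⁷ Pa = 90.51 MPa
Final answer: tau = 90.51 MPa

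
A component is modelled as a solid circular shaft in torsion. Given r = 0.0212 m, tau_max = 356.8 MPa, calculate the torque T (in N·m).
Model: a solid circular shaft in torsion, so tau_max = (2·T) / (π·r^3).
Solve for T: T = (π·tau_max·r^3) / 2.
Convert to SI units:
  tau_max = 356.8 MPa = 3.568 × 10⁸ Pa
Substitute:
  T = (π × (3.568 × 10⁸) × 0.0212^3) / 2
  T = 5340 N·m
Final answer: T = 5340 N·m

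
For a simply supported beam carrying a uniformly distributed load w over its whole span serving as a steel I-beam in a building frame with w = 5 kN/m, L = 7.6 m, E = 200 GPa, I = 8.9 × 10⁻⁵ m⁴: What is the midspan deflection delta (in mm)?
Model: a simply supported beam carrying a uniformly distributed load w over its whole span, so delta = (5·w·L^4) / (384·E·I).
Convert to SI units:
  w = 5 kN/m = 5000 N/m
  E = 200 GPa = 2 × 10¹¹ Pa
Substitute:
  delta = (5 × 5000 × 7.6^4) / (384 × (2 × 10¹¹) × (8.9 × 10⁻⁵))
  delta = 0.0122 m
Convert: delta = 0.0122 m = 12.2 mm
Final answer: delta = 12.2 mm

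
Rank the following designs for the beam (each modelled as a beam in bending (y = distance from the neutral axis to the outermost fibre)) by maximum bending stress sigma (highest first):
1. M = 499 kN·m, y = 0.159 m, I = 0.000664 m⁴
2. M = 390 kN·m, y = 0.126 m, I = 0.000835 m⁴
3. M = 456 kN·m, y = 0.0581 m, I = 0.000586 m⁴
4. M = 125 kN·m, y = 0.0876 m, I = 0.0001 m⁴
Model: a beam in bending (y = distance from the neutral axis to the outermost fibre), so sigma = (M·y) / I (SI units).
  Case 1: sigma = (499000 × 0.159) / 0.000664 = 1.195 × 10⁸ Pa = 119.5 MPa
  Case 2: sigma = (390000 × 0.126) / 0.000835 = 5.885 × 10⁷ Pa = 58.85 MPa
  Case 3: sigma = (456000 × 0.0581) / 0.000586 = 4.521 × 10⁷ Pa = 45.21 MPa
  Case 4: sigma = (125000 × 0.0876) / 0.0001 = 1.095 × 10⁸ Pa = 109.5 MPa
Ordering: 119.5 MPa (case 1) > 109.5 MPa (case 4) > 58.85 MPa (case 2) > 45.21 MPa (case 3)
Final answer: 1, 4, 2, 3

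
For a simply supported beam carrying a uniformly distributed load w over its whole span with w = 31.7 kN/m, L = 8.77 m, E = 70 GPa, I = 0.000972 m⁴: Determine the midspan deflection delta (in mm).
Model: a simply supported beam carrying a uniformly distributed load w over its whole span, so delta = (5·w·L^4) / (384·E·I).
Convert to SI units:
  w = 31.7 kN/m = 31700 N/m
  E = 70 GPa = 7 × 10¹⁰ Pa
Substitute:
  delta = (5 × 31700 × 8.77^4) / (384 × (7 × 10¹⁰) × 0.000972)
  delta = 0.03589 m
Convert: delta = 0.03589 m = 35.89 mm
Final answer: delta = 35.89 mm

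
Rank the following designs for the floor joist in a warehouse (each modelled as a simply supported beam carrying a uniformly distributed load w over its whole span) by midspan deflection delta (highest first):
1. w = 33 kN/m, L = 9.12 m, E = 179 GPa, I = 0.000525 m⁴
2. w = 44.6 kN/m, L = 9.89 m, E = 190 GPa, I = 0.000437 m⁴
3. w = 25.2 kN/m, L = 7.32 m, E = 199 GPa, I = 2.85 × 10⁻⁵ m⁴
Model: a simply supported beam carrying a uniformly distributed load w over its whole span, so delta = (5·w·L^4) / (384·E·I) (SI units).
  Case 1: delta = (5 × 33000 × 9.12^4) / (384 × (1.79 × 10¹¹) × 0.000525) = 0.03163 m = 31.63 mm
  Case 2: delta = (5 × 44600 × 9.89^4) / (384 × (1.9 × 10¹¹) × 0.000437) = 0.06692 m = 66.92 mm
  Case 3: delta = (5 × 25200 × 7.32^4) / (384 × (1.99 × 10¹¹) × (2.85 × 10⁻⁵)) = 0.1661 m = 166.1 mm
Ordering: 166.1 mm (case 3) > 66.92 mm (case 2) > 31.63 mm (case 1)
Final answer: 3, 2, 1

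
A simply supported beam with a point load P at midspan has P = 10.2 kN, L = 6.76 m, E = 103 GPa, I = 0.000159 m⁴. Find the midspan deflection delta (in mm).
Model: a simply supported beam with a point load P at midspan, so delta = (P·L^3) / (48·E·I).
Convert to SI units:
  P = 10.2 kN = 10200 N
  E = 103 GPa = 1.03 × 10¹¹ Pa
Substitute:
  delta = (10200 × 6.76^3) / (48 × (1.03 × 10¹¹) × 0.000159)
  delta = 0.004008 m
Convert: delta = 0.004008 m = 4.008 mm
Final answer: delta = 4.008 mm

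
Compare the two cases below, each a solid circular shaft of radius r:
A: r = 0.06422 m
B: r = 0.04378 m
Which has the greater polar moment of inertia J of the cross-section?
Model: a solid circular shaft of radius r, so J = (π·r^4) / 2 (SI units).
  A: J = (π × 0.06422^4) / 2 = 2.672 × 10⁻⁵ m⁴
  B: J = (π × 0.04378^4) / 2 = 5.771 × 10⁻⁶ m⁴
2.672 × 10⁻⁵ m⁴ > 5.771 × 10⁻⁶ m⁴, so A is larger.
Final answer: A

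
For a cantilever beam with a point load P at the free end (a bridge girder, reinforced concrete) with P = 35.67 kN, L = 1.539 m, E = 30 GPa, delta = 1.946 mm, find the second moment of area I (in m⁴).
Model: a cantilever beam with a point load P at the free end, so delta = (P·L^3) / (3·E·I).
Solve for I: I = (P·L^3) / (3·delta·E).
Convert to SI units:
  P = 35.67 kN = 35670 N
  E = 30 GPa = 3 × 10¹⁰ Pa
  delta = 1.946 mm = 0.001946 m
Substitute:
  I = (35670 × 1.539^3) / (3 × 0.001946 × (3 × 10¹⁰))
  I = 0.0007424 m⁴
Final answer: I = 0.0007424 m⁴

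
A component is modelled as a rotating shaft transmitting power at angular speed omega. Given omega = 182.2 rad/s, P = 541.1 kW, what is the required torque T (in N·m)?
Model: a rotating shaft transmitting power at angular speed omega, so P = T·omega.
Solve for T: T = P / omega.
Convert to SI units:
  P = 541.1 kW = 541100 W
Substitute:
  T = 541100 / 182.2
  T = 2970 N·m
Final answer: T = 2970 N·m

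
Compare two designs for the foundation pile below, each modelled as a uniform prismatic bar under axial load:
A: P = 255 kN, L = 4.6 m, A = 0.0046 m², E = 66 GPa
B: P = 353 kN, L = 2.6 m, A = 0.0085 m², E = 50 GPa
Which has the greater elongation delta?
Model: a uniform prismatic bar under axial load, so delta = (P·L) / (A·E) (SI units).
  A: delta = (255000 × 4.6) / (0.0046 × (6.6 × 10¹⁰)) = 0.003864 m = 3.864 mm
  B: delta = (353000 × 2.6) / (0.0085 × (5 × 10¹⁰)) = 0.00216 m = 2.16 mm
3.864 mm > 2.16 mm, so A is larger.
Final answer: A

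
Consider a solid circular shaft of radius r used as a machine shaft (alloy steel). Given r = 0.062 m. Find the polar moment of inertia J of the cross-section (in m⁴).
Model: a solid circular shaft of radius r, so J = (π·r^4) / 2.
Substitute:
  J = (π × 0.062^4) / 2
  J = 2.321 × 10⁻⁵ m⁴
Final answer: J = 2.321 × 10⁻⁵ m⁴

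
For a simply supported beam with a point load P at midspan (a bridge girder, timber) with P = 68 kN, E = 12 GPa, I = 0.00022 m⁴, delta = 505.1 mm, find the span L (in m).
Model: a simply supported beam with a point load P at midspan, so delta = (P·L^3) / (48·E·I).
Solve for L: L = ((48·delta·E·I) / P)^(1/3).
Convert to SI units:
  P = 68 kN = 68000 N
  E = 12 GPa = 1.2 × 10¹⁰ Pa
  delta = 505.1 mm = 0.5051 m
Substitute:
  L = ((48 × 0.5051 × (1.2 × 10¹⁰) × 0.00022) / 68000)^(1/3)
  L = 9.8 m
Final answer: L = 9.8 m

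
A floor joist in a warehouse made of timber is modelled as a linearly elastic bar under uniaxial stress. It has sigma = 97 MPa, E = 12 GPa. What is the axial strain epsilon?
Model: a linearly elastic bar under uniaxial stress, so epsilon = sigma / E.
Convert to SI units:
  sigma = 97 MPa = 9.7 × 10⁷ Pa
  E = 12 GPa = 1.2 × 10¹⁰ Pa
Substitute:
  epsilon = (9.7 × 10⁷) / (1.2 × 10¹⁰)
  epsilon = 0.008083
Final answer: epsilon = 0.008083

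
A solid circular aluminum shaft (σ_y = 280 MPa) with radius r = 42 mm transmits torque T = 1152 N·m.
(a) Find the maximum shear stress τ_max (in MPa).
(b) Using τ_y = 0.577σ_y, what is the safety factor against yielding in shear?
(a) For a solid circular shaft, τ_max = T·r/J with J = π·r^4/2, i.e. τ_max = 2·T / (π·r^3). Convert r = 42 mm = 0.042 m.
  τ_max = (2 × 1152) / (π × 0.042^3) = 9.899 × 10⁶ Pa = 9.899 MPa
(b) τ_y = 0.577 × 280 = 161.56 MPa
  SF = τ_y/τ_max = 161.56 / 9.899 = 16.32
Final answer: (a) τ_max = 9.899 MPa, (b) SF = 16.32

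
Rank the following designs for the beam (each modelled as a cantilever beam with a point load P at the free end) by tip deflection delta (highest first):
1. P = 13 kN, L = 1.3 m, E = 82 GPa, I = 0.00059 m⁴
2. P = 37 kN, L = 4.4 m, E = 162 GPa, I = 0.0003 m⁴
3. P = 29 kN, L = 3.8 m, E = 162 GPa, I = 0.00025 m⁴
Model: a cantilever beam with a point load P at the free end, so delta = (P·L^3) / (3·E·I) (SI units).
  Case 1: delta = (13000 × 1.3^3) / (3 × (8.2 × 10¹⁰) × 0.00059) = 0.0001968 m = 0.1968 mm
  Case 2: delta = (37000 × 4.4^3) / (3 × (1.62 × 10¹¹) × 0.0003) = 0.02162 m = 21.62 mm
  Case 3: delta = (29000 × 3.8^3) / (3 × (1.62 × 10¹¹) × 0.00025) = 0.0131 m = 13.1 mm
Ordering: 21.62 mm (case 2) > 13.1 mm (case 3) > 0.1968 mm (case 1)
Final answer: 2, 3, 1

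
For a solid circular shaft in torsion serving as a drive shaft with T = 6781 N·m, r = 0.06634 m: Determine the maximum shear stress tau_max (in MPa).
Model: a solid circular shaft in torsion, so tau_max = (2·T) / (π·r^3).
Substitute:
  tau_max = (2 × 6781) / (π × 0.06634^3)
  tau_max = 1.479 × 10⁷ Pa
Convert: tau_max = 1.479 × 10⁷ Pa = 14.79 MPa
Final answer: tau_max = 14.79 MPa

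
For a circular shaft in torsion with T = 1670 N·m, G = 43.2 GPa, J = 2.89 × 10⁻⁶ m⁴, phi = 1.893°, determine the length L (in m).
Model: a circular shaft in torsion, so phi = (T·L) / (G·J).
Solve for L: L = (phi·G·J) / T.
Convert to SI units:
  G = 43.2 GPa = 4.32 × 10¹⁰ Pa
  phi = 1.893° = 0.03304 rad
Substitute:
  L = (0.03304 × (4.32 × 10¹⁰) × (2.89 × 10⁻⁶)) / 1670
  L = 2.47 m
Final answer: L = 2.47 m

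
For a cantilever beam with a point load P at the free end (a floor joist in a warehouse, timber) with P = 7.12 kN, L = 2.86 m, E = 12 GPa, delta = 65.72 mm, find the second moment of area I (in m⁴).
Model: a cantilever beam with a point load P at the free end, so delta = (P·L^3) / (3·E·I).
Solve for I: I = (P·L^3) / (3·delta·E).
Convert to SI units:
  P = 7.12 kN = 7120 N
  E = 12 GPa = 1.2 × 10¹⁰ Pa
  delta = 65.72 mm = 0.06572 m
Substitute:
  I = (7120 × 2.86^3) / (3 × 0.06572 × (1.2 × 10¹⁰))
  I = 7.04 × 10⁻⁵ m⁴
Final answer: I = 7.04 × 10⁻⁵ m⁴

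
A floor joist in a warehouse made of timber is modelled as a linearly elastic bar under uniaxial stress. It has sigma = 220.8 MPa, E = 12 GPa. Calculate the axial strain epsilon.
Model: a linearly elastic bar under uniaxial stress, so epsilon = sigma / E.
Convert to SI units:
  sigma = 220.8 MPa = 2.208 × 10⁸ Pa
  E = 12 GPa = 1.2 × 10¹⁰ Pa
Substitute:
  epsilon = (2.208 × 10⁸) / (1.2 × 10¹⁰)
  epsilon = 0.0184
Final answer: epsilon = 0.0184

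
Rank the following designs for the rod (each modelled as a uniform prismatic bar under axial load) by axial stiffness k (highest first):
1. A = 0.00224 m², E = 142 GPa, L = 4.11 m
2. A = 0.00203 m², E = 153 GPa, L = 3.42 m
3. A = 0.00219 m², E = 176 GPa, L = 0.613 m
Model: a uniform prismatic bar under axial load, so k = (A·E) / L (SI units).
  Case 1: k = (0.00224 × (1.42 × 10¹¹)) / 4.11 = 7.739 × 10⁷ N/m = 77.39 MN/m
  Case 2: k = (0.00203 × (1.53 × 10¹¹)) / 3.42 = 9.082 × 10⁷ N/m = 90.82 MN/m
  Case 3: k = (0.00219 × (1.76 × 10¹¹)) / 0.613 = 6.288 × 10⁸ N/m = 628.8 MN/m
Ordering: 628.8 MN/m (case 3) > 90.82 MN/m (case 2) > 77.39 MN/m (case 1)
Final answer: 3, 2, 1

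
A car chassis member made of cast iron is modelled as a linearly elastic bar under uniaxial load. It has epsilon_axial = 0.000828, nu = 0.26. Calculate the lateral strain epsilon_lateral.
Model: a linearly elastic bar under uniaxial load, so epsilon_lateral = -nu·epsilon_axial.
Substitute:
  epsilon_lateral = -(0.26 × 0.000828)
  epsilon_lateral = -0.0002153
Final answer: epsilon_lateral = -0.0002153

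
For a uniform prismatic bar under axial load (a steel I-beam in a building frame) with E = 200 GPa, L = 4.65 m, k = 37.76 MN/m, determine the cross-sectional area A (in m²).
Model: a uniform prismatic bar under axial load, so k = (A·E) / L.
Solve for A: A = (k·L) / E.
Convert to SI units:
  E = 200 GPa = 2 × 10¹¹ Pa
  k = 37.76 MN/m = 3.776 × 10⁷ N/m
Substitute:
  A = ((3.776 × 10⁷) × 4.65) / (2 × 10¹¹)
  A = 0.0008779 m²
Final answer: A = 0.0008779 m²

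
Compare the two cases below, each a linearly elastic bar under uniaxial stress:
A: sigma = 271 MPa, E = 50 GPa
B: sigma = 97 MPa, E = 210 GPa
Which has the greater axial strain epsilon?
Model: a linearly elastic bar under uniaxial stress, so epsilon = sigma / E (SI units).
  A: epsilon = (2.71 × 10⁸) / (5 × 10¹⁰) = 0.00542
  B: epsilon = (9.7 × 10⁷) / (2.1 × 10¹¹) = 0.0004619
0.00542 > 0.0004619, so A is larger.
Final answer: A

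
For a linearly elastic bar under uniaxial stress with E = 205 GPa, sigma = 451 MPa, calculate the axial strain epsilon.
Model: a linearly elastic bar under uniaxial stress, so sigma = E·epsilon.
Solve for epsilon: epsilon = sigma / E.
Convert to SI units:
  E = 205 GPa = 2.05 × 10¹¹ Pa
  sigma = 451 MPa = 4.51 × 10⁸ Pa
Substitute:
  epsilon = (4.51 × 10⁸) / (2.05 × 10¹¹)
  epsilon = 0.0022
Final answer: epsilon = 0.0022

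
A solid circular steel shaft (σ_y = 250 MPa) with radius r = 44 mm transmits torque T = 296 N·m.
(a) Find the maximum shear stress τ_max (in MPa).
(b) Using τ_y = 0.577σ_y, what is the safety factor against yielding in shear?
(a) For a solid circular shaft, τ_max = T·r/J with J = π·r^4/2, i.e. τ_max = 2·T / (π·r^3). Convert r = 44 mm = 0.044 m.
  τ_max = (2 × 296) / (π × 0.044^3) = 2.212 × 10⁶ Pa = 2.212 MPa
(b) τ_y = 0.577 × 250 = 144.25 MPa
  SF = τ_y/τ_max = 144.25 / 2.212 = 65.21
Final answer: (a) τ_max = 2.212 MPa, (b) SF = 65.21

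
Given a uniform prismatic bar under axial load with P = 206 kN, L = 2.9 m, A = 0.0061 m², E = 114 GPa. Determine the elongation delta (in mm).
Model: a uniform prismatic bar under axial load, so delta = (P·L) / (A·E).
Convert to SI units:
  P = 206 kN = 206000 N
  E = 114 GPa = 1.14 × 10¹¹ Pa
Substitute:
  delta = (206000 × 2.9) / (0.0061 × (1.14 × 10¹¹))
  delta = 0.0008591 m
Convert: delta = 0.0008591 m = 0.8591 mm
Final answer: delta = 0.8591 mm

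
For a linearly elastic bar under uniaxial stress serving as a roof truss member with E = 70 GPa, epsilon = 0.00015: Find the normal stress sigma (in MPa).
Model: a linearly elastic bar under uniaxial stress, so sigma = E·epsilon.
Convert to SI units:
  E = 70 GPa = 7 × 10¹⁰ Pa
Substitute:
  sigma = (7 × 10¹⁰) × 0.00015
  sigma = 1.05 × 10⁷ Pa
Convert: sigma = 1.05 × 10⁷ Pa = 10.5 MPa
Final answer: sigma = 10.5 MPa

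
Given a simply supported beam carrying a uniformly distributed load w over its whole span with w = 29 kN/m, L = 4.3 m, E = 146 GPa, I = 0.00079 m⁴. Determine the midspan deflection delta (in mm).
Model: a simply supported beam carrying a uniformly distributed load w over its whole span, so delta = (5·w·L^4) / (384·E·I).
Convert to SI units:
  w = 29 kN/m = 29000 N/m
  E = 146 GPa = 1.46 × 10¹¹ Pa
Substitute:
  delta = (5 × 29000 × 4.3^4) / (384 × (1.46 × 10¹¹) × 0.00079)
  delta = 0.001119 m
Convert: delta = 0.001119 m = 1.119 mm
Final answer: delta = 1.119 mm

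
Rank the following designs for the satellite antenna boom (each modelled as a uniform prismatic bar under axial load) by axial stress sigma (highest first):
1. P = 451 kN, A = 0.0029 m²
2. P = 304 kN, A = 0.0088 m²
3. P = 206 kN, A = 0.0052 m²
Model: a uniform prismatic bar under axial load, so sigma = P / A (SI units).
  Case 1: sigma = 451000 / 0.0029 = 1.555 × 10⁸ Pa = 155.5 MPa
  Case 2: sigma = 304000 / 0.0088 = 3.455 × 10⁷ Pa = 34.55 MPa
  Case 3: sigma = 206000 / 0.0052 = 3.962 × 10⁷ Pa = 39.62 MPa
Ordering: 155.5 MPa (case 1) > 39.62 MPa (case 3) > 34.55 MPa (case 2)
Final answer: 1, 3, 2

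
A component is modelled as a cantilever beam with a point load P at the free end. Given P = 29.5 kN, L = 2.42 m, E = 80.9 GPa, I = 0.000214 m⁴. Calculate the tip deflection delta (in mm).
Model: a cantilever beam with a point load P at the free end, so delta = (P·L^3) / (3·E·I).
Convert to SI units:
  P = 29.5 kN = 29500 N
  E = 80.9 GPa = 8.09 × 10¹⁰ Pa
Substitute:
  delta = (29500 × 2.42^3) / (3 × (8.09 × 10¹⁰) × 0.000214)
  delta = 0.00805 m
Convert: delta = 0.00805 m = 8.05 mm
Final answer: delta = 8.05 mm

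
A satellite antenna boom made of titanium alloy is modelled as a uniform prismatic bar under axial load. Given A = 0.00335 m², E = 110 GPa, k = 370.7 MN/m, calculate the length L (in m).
Model: a uniform prismatic bar under axial load, so k = (A·E) / L.
Solve for L: L = (A·E) / k.
Convert to SI units:
  E = 110 GPa = 1.1 × 10¹¹ Pa
  k = 370.7 MN/m = 3.707 × 10⁸ N/m
Substitute:
  L = (0.00335 × (1.1 × 10¹¹)) / (3.707 × 10⁸)
  L = 0.9941 m
Final answer: L = 0.9941 m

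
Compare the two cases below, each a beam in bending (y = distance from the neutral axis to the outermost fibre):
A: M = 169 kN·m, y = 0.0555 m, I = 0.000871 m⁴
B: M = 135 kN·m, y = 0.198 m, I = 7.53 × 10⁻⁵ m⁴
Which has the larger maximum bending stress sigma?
Model: a beam in bending (y = distance from the neutral axis to the outermost fibre), so sigma = (M·y) / I (SI units).
  A: sigma = (169000 × 0.0555) / 0.000871 = 1.077 × 10⁷ Pa = 10.77 MPa
  B: sigma = (135000 × 0.198) / (7.53 × 10⁻⁵) = 3.55 × 10⁸ Pa = 355 MPa
355 MPa > 10.77 MPa, so B is larger.
Final answer: B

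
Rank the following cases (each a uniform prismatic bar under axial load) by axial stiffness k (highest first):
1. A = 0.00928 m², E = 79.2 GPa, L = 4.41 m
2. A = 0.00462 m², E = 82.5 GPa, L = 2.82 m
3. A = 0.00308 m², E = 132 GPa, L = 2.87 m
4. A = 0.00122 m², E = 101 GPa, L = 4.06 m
Model: a uniform prismatic bar under axial load, so k = (A·E) / L (SI units).
  Case 1: k = (0.00928 × (7.92 × 10¹⁰)) / 4.41 = 1.667 × 10⁸ N/m = 166.7 MN/m
  Case 2: k = (0.00462 × (8.25 × 10¹⁰)) / 2.82 = 1.352 × 10⁸ N/m = 135.2 MN/m
  Case 3: k = (0.00308 × (1.32 × 10¹¹)) / 2.87 = 1.417 × 10⁸ N/m = 141.7 MN/m
  Case 4: k = (0.00122 × (1.01 × 10¹¹)) / 4.06 = 3.035 × 10⁷ N/m = 30.35 MN/m
Ordering: 166.7 MN/m (case 1) > 141.7 MN/m (case 3) > 135.2 MN/m (case 2) > 30.35 MN/m (case 4)
Final answer: 1, 3, 2, 4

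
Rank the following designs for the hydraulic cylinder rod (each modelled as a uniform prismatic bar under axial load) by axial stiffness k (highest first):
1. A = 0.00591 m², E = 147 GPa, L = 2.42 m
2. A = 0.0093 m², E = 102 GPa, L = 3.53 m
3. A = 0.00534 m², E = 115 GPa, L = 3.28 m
Model: a uniform prismatic bar under axial load, so k = (A·E) / L (SI units).
  Case 1: k = (0.00591 × (1.47 × 10¹¹)) / 2.42 = 3.59 × 10⁸ N/m = 359 MN/m
  Case 2: k = (0.0093 × (1.02 × 10¹¹)) / 3.53 = 2.687 × 10⁸ N/m = 268.7 MN/m
  Case 3: k = (0.00534 × (1.15 × 10¹¹)) / 3.28 = 1.872 × 10⁸ N/m = 187.2 MN/m
Ordering: 359 MN/m (case 1) > 268.7 MN/m (case 2) > 187.2 MN/m (case 3)
Final answer: 1, 2, 3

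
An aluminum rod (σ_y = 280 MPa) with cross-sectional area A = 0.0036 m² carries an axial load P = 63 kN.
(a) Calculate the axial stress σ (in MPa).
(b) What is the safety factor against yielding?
(a) Axial stress σ = P/A. Convert P = 63 kN = 63000 N.
  σ = 63000 / 0.0036 = 1.75 × 10⁷ Pa = 17.5 MPa
(b) Safety factor SF = σ_y/σ = 280 / 17.5 = 16
Final answer: (a) σ = 17.5 MPa, (b) SF = 16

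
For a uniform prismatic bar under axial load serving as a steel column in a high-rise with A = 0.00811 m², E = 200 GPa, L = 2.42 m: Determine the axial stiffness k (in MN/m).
Model: a uniform prismatic bar under axial load, so k = (A·E) / L.
Convert to SI units:
  E = 200 GPa = 2 × 10¹¹ Pa
Substitute:
  k = (0.00811 × (2 × 10¹¹)) / 2.42
  k = 6.702 × 10⁸ N/m
Convert: k = 6.702 × 10⁸ N/m = 670.2 MN/m
Final answer: k = 670.2 MN/m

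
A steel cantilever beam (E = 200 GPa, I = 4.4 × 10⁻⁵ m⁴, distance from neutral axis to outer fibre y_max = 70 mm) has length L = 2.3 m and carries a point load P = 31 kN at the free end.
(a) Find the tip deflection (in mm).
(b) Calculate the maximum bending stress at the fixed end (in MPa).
(a) Tip deflection of a cantilever with an end point load: δ = P·L^3 / (3·E·I). Convert P = 31 kN = 31000 N, E = 200 GPa = 2 × 10¹¹ Pa.
  δ = (31000 × 2.3^3) / (3 × (2 × 10¹¹) × (4.4 × 10⁻⁵)) = 0.01429 m = 14.29 mm
(b) Maximum bending moment at the fixed end: M = P·L = 31000 × 2.3 = 71300 N·m. Convert y_max = 70 mm = 0.07 m.
  σ = M·y_max / I = (71300 × 0.07) / (4.4 × 10⁻⁵) = 1.134 × 10⁸ Pa = 113.4 MPa
Final answer: (a) δ = 14.29 mm, (b) σ = 113.4 MPa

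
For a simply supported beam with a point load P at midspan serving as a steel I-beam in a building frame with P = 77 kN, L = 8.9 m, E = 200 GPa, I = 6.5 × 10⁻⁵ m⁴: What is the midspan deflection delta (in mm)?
Model: a simply supported beam with a point load P at midspan, so delta = (P·L^3) / (48·E·I).
Convert to SI units:
  P = 77 kN = 77000 N
  E = 200 GPa = 2 × 10¹¹ Pa
Substitute:
  delta = (77000 × 8.9^3) / (48 × (2 × 10¹¹) × (6.5 × 10⁻⁵))
  delta = 0.08699 m
Convert: delta = 0.08699 m = 86.99 mm
Final answer: delta = 86.99 mm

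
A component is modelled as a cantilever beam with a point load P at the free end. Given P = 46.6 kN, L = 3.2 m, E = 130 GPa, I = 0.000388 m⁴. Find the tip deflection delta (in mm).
Model: a cantilever beam with a point load P at the free end, so delta = (P·L^3) / (3·E·I).
Convert to SI units:
  P = 46.6 kN = 46600 N
  E = 130 GPa = 1.3 × 10¹¹ Pa
Substitute:
  delta = (46600 × 3.2^3) / (3 × (1.3 × 10¹¹) × 0.000388)
  delta = 0.01009 m
Convert: delta = 0.01009 m = 10.09 mm
Final answer: delta = 10.09 mm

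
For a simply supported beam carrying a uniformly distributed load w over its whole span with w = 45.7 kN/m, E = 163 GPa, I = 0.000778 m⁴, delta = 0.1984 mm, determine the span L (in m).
Model: a simply supported beam carrying a uniformly distributed load w over its whole span, so delta = (5·w·L^4) / (384·E·I).
Solve for L: L = ((384·delta·E·I) / (5·w))^(1/4).
Convert to SI units:
  w = 45.7 kN/m = 45700 N/m
  E = 163 GPa = 1.63 × 10¹¹ Pa
  delta = 0.1984 mm = 0.0001984 m
Substitute:
  L = ((384 × 0.0001984 × (1.63 × 10¹¹) × 0.000778) / (5 × 45700))^(1/4)
  L = 2.55 m
Final answer: L = 2.55 m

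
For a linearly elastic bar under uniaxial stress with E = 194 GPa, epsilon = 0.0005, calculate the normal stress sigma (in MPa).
Model: a linearly elastic bar under uniaxial stress, so epsilon = sigma / E.
Solve for sigma: sigma = epsilon·E.
Convert to SI units:
  E = 194 GPa = 1.94 × 10¹¹ Pa
Substitute:
  sigma = 0.0005 × (1.94 × 10¹¹)
  sigma = 9.7 × 10⁷ Pa
Convert: sigma = 9.7 × 10⁷ Pa = 97 MPa
Final answer: sigma = 97 MPa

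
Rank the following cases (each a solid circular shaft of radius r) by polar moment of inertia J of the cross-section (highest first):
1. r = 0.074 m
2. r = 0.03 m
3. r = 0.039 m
Model: a solid circular shaft of radius r, so J = (π·r^4) / 2 (SI units).
  Case 1: J = (π × 0.074^4) / 2 = 4.71 × 10⁻⁵ m⁴
  Case 2: J = (π × 0.03^4) / 2 = 1.272 × 10⁻⁶ m⁴
  Case 3: J = (π × 0.039^4) / 2 = 3.634 × 10⁻⁶ m⁴
Ordering: 4.71 × 10⁻⁵ m⁴ (case 1) > 3.634 × 10⁻⁶ m⁴ (case 3) > 1.272 × 10⁻⁶ m⁴ (case 2)
Final answer: 1, 3, 2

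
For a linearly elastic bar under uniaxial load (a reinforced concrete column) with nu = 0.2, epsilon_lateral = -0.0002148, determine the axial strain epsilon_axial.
Model: a linearly elastic bar under uniaxial load, so epsilon_lateral = -nu·epsilon_axial.
Solve for epsilon_axial: epsilon_axial = -epsilon_lateral / nu.
Substitute:
  epsilon_axial = -(-0.0002148) / 0.2
  epsilon_axial = 0.001074
Final answer: epsilon_axial = 0.001074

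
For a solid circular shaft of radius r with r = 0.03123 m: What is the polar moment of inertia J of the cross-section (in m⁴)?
Model: a solid circular shaft of radius r, so J = (π·r^4) / 2.
Substitute:
  J = (π × 0.03123^4) / 2
  J = 1.494 × 10⁻⁶ m⁴
Final answer: J = 1.494 × 10⁻⁶ m⁴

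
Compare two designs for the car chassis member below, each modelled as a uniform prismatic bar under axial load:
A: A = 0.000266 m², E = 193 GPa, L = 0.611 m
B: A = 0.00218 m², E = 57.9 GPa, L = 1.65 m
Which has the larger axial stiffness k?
Model: a uniform prismatic bar under axial load, so k = (A·E) / L (SI units).
  A: k = (0.000266 × (1.93 × 10¹¹)) / 0.611 = 8.402 × 10⁷ N/m = 84.02 MN/m
  B: k = (0.00218 × (5.79 × 10¹⁰)) / 1.65 = 7.65 × 10⁷ N/m = 76.5 MN/m
84.02 MN/m > 76.5 MN/m, so A is larger.
Final answer: A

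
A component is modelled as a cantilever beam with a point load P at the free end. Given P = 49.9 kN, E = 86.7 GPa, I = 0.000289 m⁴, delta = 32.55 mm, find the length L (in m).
Model: a cantilever beam with a point load P at the free end, so delta = (P·L^3) / (3·E·I).
Solve for L: L = ((3·delta·E·I) / P)^(1/3).
Convert to SI units:
  P = 49.9 kN = 49900 N
  E = 86.7 GPa = 8.67 × 10¹⁰ Pa
  delta = 32.55 mm = 0.03255 m
Substitute:
  L = ((3 × 0.03255 × (8.67 × 10¹⁰) × 0.000289) / 49900)^(1/3)
  L = 3.66 m
Final answer: L = 3.66 m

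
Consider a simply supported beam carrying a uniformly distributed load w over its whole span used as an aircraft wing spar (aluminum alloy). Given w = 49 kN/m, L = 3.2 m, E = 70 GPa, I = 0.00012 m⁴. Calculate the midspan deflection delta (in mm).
Model: a simply supported beam carrying a uniformly distributed load w over its whole span, so delta = (5·w·L^4) / (384·E·I).
Convert to SI units:
  w = 49 kN/m = 49000 N/m
  E = 70 GPa = 7 × 10¹⁰ Pa
Substitute:
  delta = (5 × 49000 × 3.2^4) / (384 × (7 × 10¹⁰) × 0.00012)
  delta = 0.007964 m
Convert: delta = 0.007964 m = 7.964 mm
Final answer: delta = 7.964 mm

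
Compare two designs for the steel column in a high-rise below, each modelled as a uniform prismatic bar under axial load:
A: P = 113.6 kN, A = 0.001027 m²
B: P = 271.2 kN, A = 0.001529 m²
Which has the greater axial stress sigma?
Model: a uniform prismatic bar under axial load, so sigma = P / A (SI units).
  A: sigma = 113600 / 0.001027 = 1.106 × 10⁸ Pa = 110.6 MPa
  B: sigma = 271200 / 0.001529 = 1.774 × 10⁸ Pa = 177.4 MPa
177.4 MPa > 110.6 MPa, so B is larger.
Final answer: B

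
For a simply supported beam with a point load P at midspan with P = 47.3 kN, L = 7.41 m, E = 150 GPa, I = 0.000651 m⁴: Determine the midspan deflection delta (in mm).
Model: a simply supported beam with a point load P at midspan, so delta = (P·L^3) / (48·E·I).
Convert to SI units:
  P = 47.3 kN = 47300 N
  E = 150 GPa = 1.5 × 10¹¹ Pa
Substitute:
  delta = (47300 × 7.41^3) / (48 × (1.5 × 10¹¹) × 0.000651)
  delta = 0.004106 m
Convert: delta = 0.004106 m = 4.106 mm
Final answer: delta = 4.106 mm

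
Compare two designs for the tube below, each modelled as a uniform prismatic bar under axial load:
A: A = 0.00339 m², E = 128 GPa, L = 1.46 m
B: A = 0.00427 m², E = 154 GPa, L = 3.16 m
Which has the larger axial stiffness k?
Model: a uniform prismatic bar under axial load, so k = (A·E) / L (SI units).
  A: k = (0.00339 × (1.28 × 10¹¹)) / 1.46 = 2.972 × 10⁸ N/m = 297.2 MN/m
  B: k = (0.00427 × (1.54 × 10¹¹)) / 3.16 = 2.081 × 10⁸ N/m = 208.1 MN/m
297.2 MN/m > 208.1 MN/m, so A is larger.
Final answer: A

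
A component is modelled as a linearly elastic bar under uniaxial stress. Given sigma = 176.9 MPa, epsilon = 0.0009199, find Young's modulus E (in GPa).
Model: a linearly elastic bar under uniaxial stress, so epsilon = sigma / E.
Solve for E: E = sigma / epsilon.
Convert to SI units:
  sigma = 176.9 MPa = 1.769 × 10⁸ Pa
Substitute:
  E = (1.769 × 10⁸) / 0.0009199
  E = 1.923 × 10¹¹ Pa
Convert: E = 1.923 × 10¹¹ Pa = 192.3 GPa
Final answer: E = 192.3 GPa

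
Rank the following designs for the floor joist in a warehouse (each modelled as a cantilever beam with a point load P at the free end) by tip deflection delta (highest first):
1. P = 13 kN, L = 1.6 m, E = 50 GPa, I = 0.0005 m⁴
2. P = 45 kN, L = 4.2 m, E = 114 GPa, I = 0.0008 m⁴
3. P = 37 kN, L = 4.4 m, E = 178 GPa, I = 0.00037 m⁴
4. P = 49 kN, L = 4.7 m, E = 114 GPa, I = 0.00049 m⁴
Model: a cantilever beam with a point load P at the free end, so delta = (P·L^3) / (3·E·I) (SI units).
  Case 1: delta = (13000 × 1.6^3) / (3 × (5 × 10¹⁰) × 0.0005) = 0.00071 m = 0.71 mm
  Case 2: delta = (45000 × 4.2^3) / (3 × (1.14 × 10¹¹) × 0.0008) = 0.01219 m = 12.19 mm
  Case 3: delta = (37000 × 4.4^3) / (3 × (1.78 × 10¹¹) × 0.00037) = 0.01595 m = 15.95 mm
  Case 4: delta = (49000 × 4.7^3) / (3 × (1.14 × 10¹¹) × 0.00049) = 0.03036 m = 30.36 mm
Ordering: 30.36 mm (case 4) > 15.95 mm (case 3) > 12.19 mm (case 2) > 0.71 mm (case 1)
Final answer: 4, 3, 2, 1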